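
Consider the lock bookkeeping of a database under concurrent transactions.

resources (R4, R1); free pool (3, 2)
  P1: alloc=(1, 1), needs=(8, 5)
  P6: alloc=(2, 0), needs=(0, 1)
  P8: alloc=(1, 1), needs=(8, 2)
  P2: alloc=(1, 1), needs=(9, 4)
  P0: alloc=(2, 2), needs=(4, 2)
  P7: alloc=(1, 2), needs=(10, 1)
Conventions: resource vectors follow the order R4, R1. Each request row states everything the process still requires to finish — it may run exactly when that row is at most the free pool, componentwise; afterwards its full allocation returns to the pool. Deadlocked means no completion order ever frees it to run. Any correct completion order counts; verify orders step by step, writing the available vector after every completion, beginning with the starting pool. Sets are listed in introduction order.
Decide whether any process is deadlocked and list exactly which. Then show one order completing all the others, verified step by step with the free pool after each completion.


Deadlocked set: P1, P8, P2 and P7.
Key observation: no order helps: past P6, P0, the free pool tops out at (7, 4), below what each blocked process needs in R4.
A valid finishing order for the others: P6, P0. Walking it through:
  pool = (3, 2)
  P6 needs (0, 1) <= (3, 2) -> finishes; pool += (2, 0) = (5, 2)
  P0 needs (4, 2) <= (5, 2) -> finishes; pool += (2, 2) = (7, 4)
None of the blocked processes ever fits:
  P1 still needs (8, 5) but only (7, 4) is free — short on R4 and R1
  P8 still needs (8, 2) but only (7, 4) is free — short on R4
  P2 still needs (9, 4) but only (7, 4) is free — short on R4
  P7 still needs (10, 1) but only (7, 4) is free — short on R4


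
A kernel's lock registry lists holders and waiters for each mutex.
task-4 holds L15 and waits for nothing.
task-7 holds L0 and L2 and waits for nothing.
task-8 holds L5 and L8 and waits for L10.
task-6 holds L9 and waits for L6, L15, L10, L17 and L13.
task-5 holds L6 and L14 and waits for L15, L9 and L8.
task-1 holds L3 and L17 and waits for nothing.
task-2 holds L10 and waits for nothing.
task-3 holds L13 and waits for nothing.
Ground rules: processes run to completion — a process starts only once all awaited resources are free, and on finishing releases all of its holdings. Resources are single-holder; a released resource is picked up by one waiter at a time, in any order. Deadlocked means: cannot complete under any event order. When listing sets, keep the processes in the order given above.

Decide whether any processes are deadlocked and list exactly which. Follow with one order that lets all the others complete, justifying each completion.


Deadlocked set: task-6 and task-5.
Key observation: along task-6 -> task-5 -> task-6, each member waits on what the next one holds — a deadlock; no other process is dragged down with it.
A valid finishing order for the others: task-2, task-1, task-7, task-8, task-4, task-3.
Walking it through:
  task-2: no waits; runs immediately, freeing L10
  task-1: no waits; runs immediately, freeing L3 and L17
  task-7: no waits; runs immediately, freeing L0 and L2
  run task-8 (all its waits — L10 — are resolved); releases L5 and L8
  task-4: no waits; runs immediately, freeing L15
  task-3: no waits; runs immediately, freeing L13


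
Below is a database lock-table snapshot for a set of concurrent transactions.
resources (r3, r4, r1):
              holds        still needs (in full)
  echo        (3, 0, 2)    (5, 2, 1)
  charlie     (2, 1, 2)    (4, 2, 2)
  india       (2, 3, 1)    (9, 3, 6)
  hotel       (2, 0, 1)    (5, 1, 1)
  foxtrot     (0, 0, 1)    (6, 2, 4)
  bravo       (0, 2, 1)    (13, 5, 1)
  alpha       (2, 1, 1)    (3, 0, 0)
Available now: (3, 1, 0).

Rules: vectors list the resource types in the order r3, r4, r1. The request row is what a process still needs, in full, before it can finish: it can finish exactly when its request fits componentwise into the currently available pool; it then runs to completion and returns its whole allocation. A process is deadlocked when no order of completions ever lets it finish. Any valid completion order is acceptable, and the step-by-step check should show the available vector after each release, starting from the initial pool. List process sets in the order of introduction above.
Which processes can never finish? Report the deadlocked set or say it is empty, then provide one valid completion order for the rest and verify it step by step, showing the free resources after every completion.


Nothing here is deadlocked.
Key observation: the pool covers alpha at once, and every later process fits after earlier releases.
One completion order for the rest: alpha, hotel, charlie, echo, india, foxtrot, bravo. Verifying each step:
  pool = (3, 1, 0)
  run alpha (needs (3, 0, 0), free (3, 1, 0)); after release of (2, 1, 1) the pool is (5, 2, 1)
  run hotel (needs (5, 1, 1), free (5, 2, 1)); after release of (2, 0, 1) the pool is (7, 2, 2)
  run charlie (needs (4, 2, 2), free (7, 2, 2)); after release of (2, 1, 2) the pool is (9, 3, 4)
  run echo (needs (5, 2, 1), free (9, 3, 4)); after release of (3, 0, 2) the pool is (12, 3, 6)
  run india (needs (9, 3, 6), free (12, 3, 6)); after release of (2, 3, 1) the pool is (14, 6, 7)
  run foxtrot (needs (6, 2, 4), free (14, 6, 7)); after release of (0, 0, 1) the pool is (14, 6, 8)
  run bravo (needs (13, 5, 1), free (14, 6, 8)); after release of (0, 2, 1) the pool is (14, 8, 9)


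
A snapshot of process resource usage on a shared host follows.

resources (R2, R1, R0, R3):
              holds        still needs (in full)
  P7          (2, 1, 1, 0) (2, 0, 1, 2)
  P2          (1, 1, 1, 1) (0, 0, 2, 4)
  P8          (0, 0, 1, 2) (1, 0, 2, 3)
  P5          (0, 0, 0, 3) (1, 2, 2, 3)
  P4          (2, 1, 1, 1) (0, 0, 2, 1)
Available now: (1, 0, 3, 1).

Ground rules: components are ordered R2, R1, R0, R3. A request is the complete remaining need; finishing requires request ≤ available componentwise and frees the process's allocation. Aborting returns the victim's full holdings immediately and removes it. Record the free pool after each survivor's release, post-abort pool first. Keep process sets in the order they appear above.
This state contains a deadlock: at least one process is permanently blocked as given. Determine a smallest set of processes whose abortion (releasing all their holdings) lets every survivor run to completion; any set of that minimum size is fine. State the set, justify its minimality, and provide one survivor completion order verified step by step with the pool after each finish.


The answer: abort P2.
Key observation: aborting P2 returns (1, 1, 1, 1), and P8 — hopeless before — runs at step 2 with the returned capacity in the pool.
Why nothing smaller works: aborting no one leaves the state deadlocked as given.
Survivors finish in the order: P4, P8, P5, P7. Check, step by step (pool after the aborts first):
  pool = (2, 1, 4, 2)
  run P4 (needs (0, 0, 2, 1), free (2, 1, 4, 2)); after release of (2, 1, 1, 1) the pool is (4, 2, 5, 3)
  run P8 (needs (1, 0, 2, 3), free (4, 2, 5, 3)); after release of (0, 0, 1, 2) the pool is (4, 2, 6, 5)
  run P5 (needs (1, 2, 2, 3), free (4, 2, 6, 5)); after release of (0, 0, 0, 3) the pool is (4, 2, 6, 8)
  run P7 (needs (2, 0, 1, 2), free (4, 2, 6, 8)); after release of (2, 1, 1, 0) the pool is (6, 3, 7, 8)


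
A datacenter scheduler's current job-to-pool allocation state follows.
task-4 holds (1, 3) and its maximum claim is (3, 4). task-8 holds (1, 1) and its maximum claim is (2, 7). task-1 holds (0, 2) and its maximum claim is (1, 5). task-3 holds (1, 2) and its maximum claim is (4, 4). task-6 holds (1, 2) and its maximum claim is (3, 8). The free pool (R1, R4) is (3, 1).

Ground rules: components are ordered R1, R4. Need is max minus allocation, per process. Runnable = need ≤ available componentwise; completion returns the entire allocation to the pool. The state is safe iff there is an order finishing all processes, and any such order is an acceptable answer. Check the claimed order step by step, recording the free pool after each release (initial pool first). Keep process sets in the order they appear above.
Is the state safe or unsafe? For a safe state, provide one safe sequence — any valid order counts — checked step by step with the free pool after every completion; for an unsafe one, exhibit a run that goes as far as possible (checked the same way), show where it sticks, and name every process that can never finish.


SAFE — a valid safe sequence is task-4, task-3, task-8, task-1, task-6.
Key observation: task-4 is the earliest step where a requested resource binds exactly: need (2, 1), pool (3, 1) at its turn.
Check, step by step:
  pool = (3, 1)
  task-4 needs (2, 1) <= (3, 1) -> finishes; pool += (1, 3) = (4, 4)
  task-3 needs (3, 2) <= (4, 4) -> finishes; pool += (1, 2) = (5, 6)
  task-8 needs (1, 6) <= (5, 6) -> finishes; pool += (1, 1) = (6, 7)
  task-1 needs (1, 3) <= (6, 7) -> finishes; pool += (0, 2) = (6, 9)
  task-6 needs (2, 6) <= (6, 9) -> finishes; pool += (1, 2) = (7, 11)


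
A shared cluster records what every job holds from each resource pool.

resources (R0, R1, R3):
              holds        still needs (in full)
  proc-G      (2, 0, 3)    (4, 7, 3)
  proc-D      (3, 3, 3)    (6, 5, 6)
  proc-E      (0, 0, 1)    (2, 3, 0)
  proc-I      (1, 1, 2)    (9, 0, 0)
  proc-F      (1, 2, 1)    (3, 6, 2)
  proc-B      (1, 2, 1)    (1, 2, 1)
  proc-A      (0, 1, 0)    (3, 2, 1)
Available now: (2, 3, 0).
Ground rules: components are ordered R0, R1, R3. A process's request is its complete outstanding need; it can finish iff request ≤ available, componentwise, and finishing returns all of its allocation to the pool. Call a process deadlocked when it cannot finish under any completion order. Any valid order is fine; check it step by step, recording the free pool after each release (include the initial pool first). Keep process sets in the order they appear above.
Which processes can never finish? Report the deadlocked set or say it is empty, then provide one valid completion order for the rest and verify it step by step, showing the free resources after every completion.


No process is deadlocked.
Key observation: the pool covers proc-E at once, and every later process fits after earlier releases.
The rest can finish in the order proc-E, proc-B, proc-A, proc-F, proc-G, proc-D, proc-I. Walking it through:
  pool = (2, 3, 0)
  proc-E: need (2, 3, 0) fits (2, 3, 0); releases (0, 0, 1), pool now (2, 3, 1)
  proc-B: need (1, 2, 1) fits (2, 3, 1); releases (1, 2, 1), pool now (3, 5, 2)
  proc-A: need (3, 2, 1) fits (3, 5, 2); releases (0, 1, 0), pool now (3, 6, 2)
  proc-F: need (3, 6, 2) fits (3, 6, 2); releases (1, 2, 1), pool now (4, 8, 3)
  proc-G: need (4, 7, 3) fits (4, 8, 3); releases (2, 0, 3), pool now (6, 8, 6)
  proc-D: need (6, 5, 6) fits (6, 8, 6); releases (3, 3, 3), pool now (9, 11, 9)
  proc-I: need (9, 0, 0) fits (9, 11, 9); releases (1, 1, 2), pool now (10, 12, 11)


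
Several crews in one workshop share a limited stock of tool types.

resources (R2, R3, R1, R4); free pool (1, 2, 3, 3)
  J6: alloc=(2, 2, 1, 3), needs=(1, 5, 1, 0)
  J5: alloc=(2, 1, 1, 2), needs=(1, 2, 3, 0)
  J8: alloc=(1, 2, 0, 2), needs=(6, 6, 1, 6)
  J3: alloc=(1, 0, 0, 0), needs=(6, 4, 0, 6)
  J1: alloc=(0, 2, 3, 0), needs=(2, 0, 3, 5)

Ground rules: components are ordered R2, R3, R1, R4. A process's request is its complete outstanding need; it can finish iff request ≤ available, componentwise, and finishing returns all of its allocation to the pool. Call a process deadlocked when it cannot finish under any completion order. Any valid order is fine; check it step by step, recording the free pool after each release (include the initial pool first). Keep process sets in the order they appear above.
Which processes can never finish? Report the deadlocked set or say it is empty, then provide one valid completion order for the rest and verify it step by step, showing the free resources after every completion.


Deadlocked set: J8 and J3.
Key observation: R2 is the bottleneck — with J5, J1, J6 done the pool holds (5, 7, 8, 8), short of every remaining need.
The rest can finish in the order J5, J1, J6. Walking it through:
  pool = (1, 2, 3, 3)
  J5 needs (1, 2, 3, 0) <= (1, 2, 3, 3) -> finishes; pool += (2, 1, 1, 2) = (3, 3, 4, 5)
  J1 needs (2, 0, 3, 5) <= (3, 3, 4, 5) -> finishes; pool += (0, 2, 3, 0) = (3, 5, 7, 5)
  J6 needs (1, 5, 1, 0) <= (3, 5, 7, 5) -> finishes; pool += (2, 2, 1, 3) = (5, 7, 8, 8)
None of the blocked processes ever fits:
  blocked: J8 wants (6, 6, 1, 6), pool (5, 7, 8, 8) — not enough R2
  blocked: J3 wants (6, 4, 0, 6), pool (5, 7, 8, 8) — not enough R2


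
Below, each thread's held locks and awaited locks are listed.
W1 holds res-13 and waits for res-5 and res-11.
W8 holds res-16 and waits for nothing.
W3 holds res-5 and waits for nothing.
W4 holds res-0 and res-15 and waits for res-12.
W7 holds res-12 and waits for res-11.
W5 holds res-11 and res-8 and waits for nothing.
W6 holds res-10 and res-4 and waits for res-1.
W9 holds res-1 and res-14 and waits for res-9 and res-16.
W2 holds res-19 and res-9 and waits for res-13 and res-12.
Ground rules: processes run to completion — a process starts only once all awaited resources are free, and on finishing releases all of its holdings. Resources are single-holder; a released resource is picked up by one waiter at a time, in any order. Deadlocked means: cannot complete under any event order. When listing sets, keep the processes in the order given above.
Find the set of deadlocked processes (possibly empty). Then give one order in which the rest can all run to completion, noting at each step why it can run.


Nothing here is deadlocked.
Key observation: the wait graph is acyclic; completion cascades from the unblocked processes through everyone else.
One completion order for the rest: W8, W5, W3, W1, W7, W2, W9, W6, W4.
Check, step by step:
  W8: no waits; runs immediately, freeing res-16
  W5: no waits; runs immediately, freeing res-11 and res-8
  W3: no waits; runs immediately, freeing res-5
  run W1 (all its waits — res-5 and res-11 — are resolved); releases res-13
  run W7 (all its waits — res-11 — are resolved); releases res-12
  run W2 (all its waits — res-13 and res-12 — are resolved); releases res-19 and res-9
  run W9 (all its waits — res-9 and res-16 — are resolved); releases res-1 and res-14
  run W6 (all its waits — res-1 — are resolved); releases res-10 and res-4
  run W4 (all its waits — res-12 — are resolved); releases res-0 and res-15


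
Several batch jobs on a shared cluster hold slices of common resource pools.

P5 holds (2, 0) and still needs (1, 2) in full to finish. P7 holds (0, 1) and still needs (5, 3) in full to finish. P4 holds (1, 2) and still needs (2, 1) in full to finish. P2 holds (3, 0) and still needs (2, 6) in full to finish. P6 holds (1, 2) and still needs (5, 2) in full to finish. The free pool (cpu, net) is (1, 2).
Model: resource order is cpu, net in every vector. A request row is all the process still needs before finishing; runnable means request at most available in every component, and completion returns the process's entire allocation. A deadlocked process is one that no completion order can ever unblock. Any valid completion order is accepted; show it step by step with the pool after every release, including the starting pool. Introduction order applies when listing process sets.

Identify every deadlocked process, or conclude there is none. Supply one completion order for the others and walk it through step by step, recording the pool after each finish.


Deadlocked set: P7, P2 and P6.
Key observation: after P5, P4 the pool peaks at (4, 4), and each blocked process is short somewhere: P7 on cpu; P2 on net; P6 on cpu.
A valid finishing order for the others: P5, P4. Check, step by step:
  pool = (1, 2)
  P5 needs (1, 2) <= (1, 2) -> finishes; pool += (2, 0) = (3, 2)
  P4 needs (2, 1) <= (3, 2) -> finishes; pool += (1, 2) = (4, 4)
None of the blocked processes ever fits:
  P7 still needs (5, 3) but only (4, 4) is free — short on cpu
  P2 still needs (2, 6) but only (4, 4) is free — short on net
  P6 still needs (5, 2) but only (4, 4) is free — short on cpu


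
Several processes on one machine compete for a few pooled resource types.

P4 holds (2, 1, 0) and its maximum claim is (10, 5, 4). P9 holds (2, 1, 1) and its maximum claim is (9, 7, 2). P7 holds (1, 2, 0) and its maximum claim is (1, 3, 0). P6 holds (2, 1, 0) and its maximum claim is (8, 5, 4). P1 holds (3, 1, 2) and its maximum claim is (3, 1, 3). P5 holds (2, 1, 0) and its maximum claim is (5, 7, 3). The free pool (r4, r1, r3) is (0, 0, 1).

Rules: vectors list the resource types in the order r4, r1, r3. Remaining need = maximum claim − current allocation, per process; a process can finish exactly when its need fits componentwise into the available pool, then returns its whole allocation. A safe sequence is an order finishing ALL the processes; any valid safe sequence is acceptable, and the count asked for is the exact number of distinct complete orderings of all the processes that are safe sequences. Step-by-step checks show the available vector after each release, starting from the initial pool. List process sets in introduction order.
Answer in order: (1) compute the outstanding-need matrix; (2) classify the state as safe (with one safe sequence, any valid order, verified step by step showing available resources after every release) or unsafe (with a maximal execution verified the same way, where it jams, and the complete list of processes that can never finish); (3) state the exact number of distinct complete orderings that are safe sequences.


(1) Need matrix, components ordered r4, r1, r3:
  P4: (8, 4, 4)
  P9: (7, 6, 1)
  P7: (0, 1, 0)
  P6: (6, 4, 4)
  P1: (0, 0, 1)
  P5: (3, 6, 3)
(2) The state is UNSAFE.
Key observation: once P1, P7 finish, the pool peaks at (4, 3, 3) — and every remaining process still needs more r1 than that.
The run P1, P7 cannot be extended any further. Walking it through:
  pool = (0, 0, 1)
  P1: need (0, 0, 1) fits (0, 0, 1); releases (3, 1, 2), pool now (3, 1, 3)
  P7: need (0, 1, 0) fits (3, 1, 3); releases (1, 2, 0), pool now (4, 3, 3)
  P4 still needs (8, 4, 4) but only (4, 3, 3) is free — short on r4, r1 and r3
  P9 still needs (7, 6, 1) but only (4, 3, 3) is free — short on r4 and r1
  P6 still needs (6, 4, 4) but only (4, 3, 3) is free — short on r4, r1 and r3
  P5 still needs (3, 6, 3) but only (4, 3, 3) is free — short on r1
Processes that can never finish: P4, P9, P6 and P5.
(3) Precisely 0 of the possible complete orderings are safe sequences.


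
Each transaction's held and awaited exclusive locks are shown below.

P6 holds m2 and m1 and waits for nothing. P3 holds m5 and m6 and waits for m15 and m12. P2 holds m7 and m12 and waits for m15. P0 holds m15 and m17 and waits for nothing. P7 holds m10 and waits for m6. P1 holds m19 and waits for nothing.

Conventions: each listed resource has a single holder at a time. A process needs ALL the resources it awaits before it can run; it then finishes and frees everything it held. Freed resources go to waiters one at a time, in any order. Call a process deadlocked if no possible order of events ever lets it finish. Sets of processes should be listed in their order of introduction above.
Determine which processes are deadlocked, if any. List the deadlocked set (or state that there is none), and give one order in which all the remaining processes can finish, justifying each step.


No process is deadlocked.
Key observation: the waits form no ring: some process can always run, and its releases unblock the others one by one.
One completion order for the rest: P0, P2, P1, P3, P6, P7.
Step-by-step check:
  run P0 (it waits on nothing); releases m15 and m17
  P2: everything it awaited (m15) is free; runs, freeing m7 and m12
  run P1 (it waits on nothing); releases m19
  P3: everything it awaited (m15 and m12) is free; runs, freeing m5 and m6
  run P6 (it waits on nothing); releases m2 and m1
  P7: everything it awaited (m6) is free; runs, freeing m10


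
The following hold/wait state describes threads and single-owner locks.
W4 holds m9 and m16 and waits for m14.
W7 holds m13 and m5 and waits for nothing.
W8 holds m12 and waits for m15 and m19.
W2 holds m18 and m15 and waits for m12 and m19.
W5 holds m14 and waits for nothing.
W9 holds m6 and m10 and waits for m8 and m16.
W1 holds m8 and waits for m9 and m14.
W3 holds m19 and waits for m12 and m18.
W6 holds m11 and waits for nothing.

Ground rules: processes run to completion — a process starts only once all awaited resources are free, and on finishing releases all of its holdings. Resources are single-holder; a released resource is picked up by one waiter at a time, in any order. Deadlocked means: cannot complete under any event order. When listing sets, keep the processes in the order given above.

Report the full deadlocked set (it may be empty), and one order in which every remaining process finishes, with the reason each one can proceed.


Deadlocked: W8, W2 and W3.
Key observation: nobody on the ring W8 -> W2 -> W8 can start until another member finishes, which never happens; W3 is caught in further circular waits.
One completion order for the rest: W7, W5, W4, W1, W9, W6.
Check, step by step:
  W7: no waits; runs immediately, freeing m13 and m5
  W5: no waits; runs immediately, freeing m14
  W4 waits on m14 — all released -> runs and releases m9 and m16
  W1 waits on m9 and m14 — all released -> runs and releases m8
  W9 waits on m8 and m16 — all released -> runs and releases m6 and m10
  W6: no waits; runs immediately, freeing m11


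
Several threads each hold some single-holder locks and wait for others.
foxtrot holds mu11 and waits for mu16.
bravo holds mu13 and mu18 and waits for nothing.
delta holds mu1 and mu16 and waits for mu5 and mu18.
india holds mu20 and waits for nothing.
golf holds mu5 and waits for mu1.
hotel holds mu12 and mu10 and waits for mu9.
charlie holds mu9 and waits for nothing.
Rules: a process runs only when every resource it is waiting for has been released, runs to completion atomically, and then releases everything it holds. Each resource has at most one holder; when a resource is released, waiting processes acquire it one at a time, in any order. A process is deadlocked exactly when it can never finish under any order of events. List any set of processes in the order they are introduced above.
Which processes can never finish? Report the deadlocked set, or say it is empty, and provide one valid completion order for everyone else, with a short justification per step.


Deadlocked: foxtrot, delta and golf.
Key observation: the wait chain closes on itself along delta -> golf -> delta; foxtrot waits into the deadlock from upstream.
The rest can finish in the order india, bravo, charlie, hotel.
Walking it through:
  india: no waits; runs immediately, freeing mu20
  bravo: no waits; runs immediately, freeing mu13 and mu18
  charlie: no waits; runs immediately, freeing mu9
  hotel waits on mu9 — all released -> runs and releases mu12 and mu10


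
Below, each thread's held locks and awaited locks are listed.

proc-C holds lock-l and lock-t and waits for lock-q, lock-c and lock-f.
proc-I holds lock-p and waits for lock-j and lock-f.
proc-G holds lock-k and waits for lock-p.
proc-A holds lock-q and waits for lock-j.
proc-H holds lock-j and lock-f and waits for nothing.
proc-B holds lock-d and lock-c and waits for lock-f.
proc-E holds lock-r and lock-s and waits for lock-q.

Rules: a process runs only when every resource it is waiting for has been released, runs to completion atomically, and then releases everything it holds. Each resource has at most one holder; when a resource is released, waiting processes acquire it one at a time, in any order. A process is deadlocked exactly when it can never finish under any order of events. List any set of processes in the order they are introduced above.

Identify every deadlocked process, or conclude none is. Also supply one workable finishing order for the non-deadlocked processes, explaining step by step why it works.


The deadlocked set is empty.
Key observation: although several processes wait, no cycle exists — each chain bottoms out at a free runner.
The rest can finish in the order proc-H, proc-I, proc-B, proc-A, proc-E, proc-C, proc-G.
Verifying each step:
  proc-H waits on nothing -> runs at once and releases lock-j and lock-f
  run proc-I (all its waits — lock-j and lock-f — are resolved); releases lock-p
  run proc-B (all its waits — lock-f — are resolved); releases lock-d and lock-c
  run proc-A (all its waits — lock-j — are resolved); releases lock-q
  run proc-E (all its waits — lock-q — are resolved); releases lock-r and lock-s
  run proc-C (all its waits — lock-q, lock-c and lock-f — are resolved); releases lock-l and lock-t
  run proc-G (all its waits — lock-p — are resolved); releases lock-k


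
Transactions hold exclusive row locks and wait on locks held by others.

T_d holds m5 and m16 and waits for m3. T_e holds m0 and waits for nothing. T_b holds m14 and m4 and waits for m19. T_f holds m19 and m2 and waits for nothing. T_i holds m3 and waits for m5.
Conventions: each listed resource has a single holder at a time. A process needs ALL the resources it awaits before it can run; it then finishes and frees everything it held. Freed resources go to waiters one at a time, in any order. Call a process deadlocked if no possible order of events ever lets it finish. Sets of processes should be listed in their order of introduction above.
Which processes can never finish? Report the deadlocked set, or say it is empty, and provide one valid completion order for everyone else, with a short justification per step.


Deadlocked set: T_d and T_i.
Key observation: along T_d -> T_i -> T_d, each member waits on what the next one holds — a deadlock; no other process is dragged down with it.
A valid finishing order for the others: T_f, T_b, T_e.
Step-by-step check:
  T_f waits on nothing -> runs at once and releases m19 and m2
  T_b: everything it awaited (m19) is free; runs, freeing m14 and m4
  T_e waits on nothing -> runs at once and releases m0


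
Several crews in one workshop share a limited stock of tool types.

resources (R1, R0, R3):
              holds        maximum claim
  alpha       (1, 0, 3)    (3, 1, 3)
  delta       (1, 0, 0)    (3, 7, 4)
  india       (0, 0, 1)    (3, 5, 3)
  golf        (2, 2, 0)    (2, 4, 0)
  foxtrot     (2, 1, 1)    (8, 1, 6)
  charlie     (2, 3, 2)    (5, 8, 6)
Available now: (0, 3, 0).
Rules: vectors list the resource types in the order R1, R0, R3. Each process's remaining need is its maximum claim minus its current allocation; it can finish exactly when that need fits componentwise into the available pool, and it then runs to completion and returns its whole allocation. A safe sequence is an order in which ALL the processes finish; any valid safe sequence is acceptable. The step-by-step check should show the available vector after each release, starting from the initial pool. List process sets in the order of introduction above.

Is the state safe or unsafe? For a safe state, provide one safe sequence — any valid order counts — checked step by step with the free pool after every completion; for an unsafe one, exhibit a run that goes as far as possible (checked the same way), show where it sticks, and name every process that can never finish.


SAFE — a valid safe sequence is golf, alpha, india, charlie, delta, foxtrot.
Key observation: alpha is the earliest step where a requested resource binds exactly: need (2, 1, 0), pool (2, 5, 0) at its turn.
Walking it through:
  pool = (0, 3, 0)
  golf needs (0, 2, 0) <= (0, 3, 0) -> finishes; pool += (2, 2, 0) = (2, 5, 0)
  alpha needs (2, 1, 0) <= (2, 5, 0) -> finishes; pool += (1, 0, 3) = (3, 5, 3)
  india needs (3, 5, 2) <= (3, 5, 3) -> finishes; pool += (0, 0, 1) = (3, 5, 4)
  charlie needs (3, 5, 4) <= (3, 5, 4) -> finishes; pool += (2, 3, 2) = (5, 8, 6)
  delta needs (2, 7, 4) <= (5, 8, 6) -> finishes; pool += (1, 0, 0) = (6, 8, 6)
  foxtrot needs (6, 0, 5) <= (6, 8, 6) -> finishes; pool += (2, 1, 1) = (8, 9, 7)


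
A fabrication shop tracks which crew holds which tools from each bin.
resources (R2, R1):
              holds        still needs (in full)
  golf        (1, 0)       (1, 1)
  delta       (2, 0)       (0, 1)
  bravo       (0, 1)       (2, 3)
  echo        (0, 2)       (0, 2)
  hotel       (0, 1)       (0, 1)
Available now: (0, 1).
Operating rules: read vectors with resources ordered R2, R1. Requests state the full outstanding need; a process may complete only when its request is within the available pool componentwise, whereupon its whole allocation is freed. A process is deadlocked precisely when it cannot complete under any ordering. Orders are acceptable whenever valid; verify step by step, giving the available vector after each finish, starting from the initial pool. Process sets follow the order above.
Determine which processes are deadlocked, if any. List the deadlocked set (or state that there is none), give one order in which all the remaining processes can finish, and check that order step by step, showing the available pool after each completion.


Nothing here is deadlocked.
Key observation: no deadlock: delta fits now, and the freed resources carry the rest through.
The rest can finish in the order delta, hotel, golf, echo, bravo. Verifying each step:
  pool = (0, 1)
  delta: need (0, 1) fits (0, 1); releases (2, 0), pool now (2, 1)
  hotel: need (0, 1) fits (2, 1); releases (0, 1), pool now (2, 2)
  golf: need (1, 1) fits (2, 2); releases (1, 0), pool now (3, 2)
  echo: need (0, 2) fits (3, 2); releases (0, 2), pool now (3, 4)
  bravo: need (2, 3) fits (3, 4); releases (0, 1), pool now (3, 5)


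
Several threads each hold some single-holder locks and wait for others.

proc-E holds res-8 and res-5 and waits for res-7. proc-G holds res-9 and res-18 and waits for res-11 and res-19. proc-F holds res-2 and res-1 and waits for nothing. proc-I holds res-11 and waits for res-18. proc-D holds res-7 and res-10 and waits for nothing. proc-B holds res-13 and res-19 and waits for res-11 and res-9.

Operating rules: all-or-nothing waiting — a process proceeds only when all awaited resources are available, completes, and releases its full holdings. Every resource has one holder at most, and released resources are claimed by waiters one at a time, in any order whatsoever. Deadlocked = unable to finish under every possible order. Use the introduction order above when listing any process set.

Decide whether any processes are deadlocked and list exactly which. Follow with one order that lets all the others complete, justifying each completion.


Deadlocked set: proc-G, proc-I and proc-B.
Key observation: the loop proc-G -> proc-I -> proc-G blocks itself forever; proc-B is caught in further circular waits.
A valid finishing order for the others: proc-F, proc-D, proc-E.
Check, step by step:
  proc-F waits on nothing -> runs at once and releases res-2 and res-1
  proc-D waits on nothing -> runs at once and releases res-7 and res-10
  run proc-E (all its waits — res-7 — are resolved); releases res-8 and res-5


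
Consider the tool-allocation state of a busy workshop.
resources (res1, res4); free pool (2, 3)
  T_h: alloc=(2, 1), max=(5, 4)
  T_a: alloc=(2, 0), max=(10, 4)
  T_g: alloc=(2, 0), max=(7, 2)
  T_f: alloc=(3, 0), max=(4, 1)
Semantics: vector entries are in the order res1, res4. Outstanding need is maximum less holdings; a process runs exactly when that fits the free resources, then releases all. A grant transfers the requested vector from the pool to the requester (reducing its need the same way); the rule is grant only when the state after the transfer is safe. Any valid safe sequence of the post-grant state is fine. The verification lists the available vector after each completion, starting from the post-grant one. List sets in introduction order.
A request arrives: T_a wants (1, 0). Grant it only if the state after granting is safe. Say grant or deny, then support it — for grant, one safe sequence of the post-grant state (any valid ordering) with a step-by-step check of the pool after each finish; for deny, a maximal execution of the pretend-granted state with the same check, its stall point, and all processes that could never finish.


GRANT — the state after the grant stays safe, e.g. via T_f, T_h, T_g, T_a.
Key observation: granting shrinks the pool to (1, 3), yet T_f still fits and the chain goes through.
Check on the post-grant state, step by step:
  pool = (1, 3)
  T_f: need (1, 1) fits (1, 3); releases (3, 0), pool now (4, 3)
  T_h: need (3, 3) fits (4, 3); releases (2, 1), pool now (6, 4)
  T_g: need (5, 2) fits (6, 4); releases (2, 0), pool now (8, 4)
  T_a: need (7, 4) fits (8, 4); releases (3, 0), pool now (11, 4)


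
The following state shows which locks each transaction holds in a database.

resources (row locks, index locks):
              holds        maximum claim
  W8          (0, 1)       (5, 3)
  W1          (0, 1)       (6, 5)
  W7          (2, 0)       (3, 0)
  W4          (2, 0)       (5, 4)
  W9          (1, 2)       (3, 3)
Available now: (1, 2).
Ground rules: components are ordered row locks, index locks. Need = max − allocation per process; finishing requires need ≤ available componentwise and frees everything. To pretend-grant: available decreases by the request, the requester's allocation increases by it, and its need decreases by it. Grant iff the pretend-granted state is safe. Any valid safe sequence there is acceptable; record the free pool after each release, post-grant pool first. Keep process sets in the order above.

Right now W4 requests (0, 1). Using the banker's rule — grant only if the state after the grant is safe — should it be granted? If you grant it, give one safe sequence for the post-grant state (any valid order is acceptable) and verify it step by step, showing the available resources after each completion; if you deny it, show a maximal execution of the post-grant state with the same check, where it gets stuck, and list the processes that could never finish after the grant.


GRANT. The post-grant state is safe; one safe sequence: W7, W9, W4, W8, W1.
Key observation: even at the reduced pool (1, 1), W7 fits immediately, so safety survives the grant.
Check on the post-grant state, step by step:
  pool = (1, 1)
  W7 needs (1, 0) <= (1, 1) -> finishes; pool += (2, 0) = (3, 1)
  W9 needs (2, 1) <= (3, 1) -> finishes; pool += (1, 2) = (4, 3)
  W4 needs (3, 3) <= (4, 3) -> finishes; pool += (2, 1) = (6, 4)
  W8 needs (5, 2) <= (6, 4) -> finishes; pool += (0, 1) = (6, 5)
  W1 needs (6, 4) <= (6, 5) -> finishes; pool += (0, 1) = (6, 6)


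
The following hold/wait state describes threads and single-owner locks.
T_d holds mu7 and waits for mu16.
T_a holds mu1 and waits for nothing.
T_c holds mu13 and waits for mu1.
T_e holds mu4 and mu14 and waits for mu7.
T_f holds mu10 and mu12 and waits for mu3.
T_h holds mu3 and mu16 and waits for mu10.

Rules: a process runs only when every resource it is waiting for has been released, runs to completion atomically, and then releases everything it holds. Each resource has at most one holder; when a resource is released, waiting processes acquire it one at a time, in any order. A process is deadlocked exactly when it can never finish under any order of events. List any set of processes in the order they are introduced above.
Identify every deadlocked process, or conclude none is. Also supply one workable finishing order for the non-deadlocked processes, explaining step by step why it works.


Deadlocked set: T_d, T_e, T_f and T_h.
Key observation: along T_h -> T_f -> T_h, each member waits on what the next one holds — a deadlock; T_d and T_e wait into the deadlock from upstream.
One completion order for the rest: T_a, T_c.
Step-by-step check:
  T_a waits on nothing -> runs at once and releases mu1
  run T_c (all its waits — mu1 — are resolved); releases mu13


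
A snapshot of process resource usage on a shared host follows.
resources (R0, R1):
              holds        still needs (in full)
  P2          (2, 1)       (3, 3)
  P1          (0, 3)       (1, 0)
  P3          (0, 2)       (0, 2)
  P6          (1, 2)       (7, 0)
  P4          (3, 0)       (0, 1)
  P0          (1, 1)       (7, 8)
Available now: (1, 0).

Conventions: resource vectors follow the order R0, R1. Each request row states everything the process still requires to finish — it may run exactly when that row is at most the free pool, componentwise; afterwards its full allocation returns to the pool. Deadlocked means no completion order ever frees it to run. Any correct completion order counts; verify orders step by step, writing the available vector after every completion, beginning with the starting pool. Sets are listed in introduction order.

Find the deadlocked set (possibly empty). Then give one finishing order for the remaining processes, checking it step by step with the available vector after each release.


The deadlocked set is P6 and P0.
Key observation: even finishing P1, P4, P3, P2 leaves just (6, 6) free — too little R0 for any of the remaining processes.
A valid finishing order for the others: P1, P4, P3, P2. Walking it through:
  pool = (1, 0)
  P1: need (1, 0) fits (1, 0); releases (0, 3), pool now (1, 3)
  P4: need (0, 1) fits (1, 3); releases (3, 0), pool now (4, 3)
  P3: need (0, 2) fits (4, 3); releases (0, 2), pool now (4, 5)
  P2: need (3, 3) fits (4, 5); releases (2, 1), pool now (6, 6)
The stuck group stays short no matter what:
  P6 cannot run: need (7, 0) vs free (6, 6) (insufficient R0)
  P0 cannot run: need (7, 8) vs free (6, 6) (insufficient R0 and R1)


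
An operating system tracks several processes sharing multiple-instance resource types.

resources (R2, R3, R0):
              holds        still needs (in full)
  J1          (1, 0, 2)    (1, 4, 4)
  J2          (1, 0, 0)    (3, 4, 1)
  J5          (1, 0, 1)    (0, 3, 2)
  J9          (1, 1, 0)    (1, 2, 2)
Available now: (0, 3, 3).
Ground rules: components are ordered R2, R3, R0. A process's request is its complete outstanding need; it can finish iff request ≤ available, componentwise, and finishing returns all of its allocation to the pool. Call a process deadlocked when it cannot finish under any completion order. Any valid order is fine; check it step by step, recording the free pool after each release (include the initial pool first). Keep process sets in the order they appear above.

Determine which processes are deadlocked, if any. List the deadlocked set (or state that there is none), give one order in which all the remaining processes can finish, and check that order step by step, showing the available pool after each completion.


No process is deadlocked.
Key observation: the pool covers J5 at once, and every later process fits after earlier releases.
A valid finishing order for the others: J5, J9, J1, J2. Step-by-step check:
  pool = (0, 3, 3)
  J5: need (0, 3, 2) fits (0, 3, 3); releases (1, 0, 1), pool now (1, 3, 4)
  J9: need (1, 2, 2) fits (1, 3, 4); releases (1, 1, 0), pool now (2, 4, 4)
  J1: need (1, 4, 4) fits (2, 4, 4); releases (1, 0, 2), pool now (3, 4, 6)
  J2: need (3, 4, 1) fits (3, 4, 6); releases (1, 0, 0), pool now (4, 4, 6)


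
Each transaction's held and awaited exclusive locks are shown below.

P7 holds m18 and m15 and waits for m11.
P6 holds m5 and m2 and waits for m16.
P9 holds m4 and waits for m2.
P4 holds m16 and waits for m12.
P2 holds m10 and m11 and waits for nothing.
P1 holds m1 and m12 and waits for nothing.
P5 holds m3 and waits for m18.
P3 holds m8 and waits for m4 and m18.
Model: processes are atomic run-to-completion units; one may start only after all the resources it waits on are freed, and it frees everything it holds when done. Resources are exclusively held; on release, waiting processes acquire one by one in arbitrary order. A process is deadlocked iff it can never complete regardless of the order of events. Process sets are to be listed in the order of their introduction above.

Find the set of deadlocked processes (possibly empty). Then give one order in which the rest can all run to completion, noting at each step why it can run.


No process is deadlocked.
Key observation: although several processes wait, no cycle exists — each chain bottoms out at a free runner.
The rest can finish in the order P1, P2, P4, P6, P7, P9, P3, P5.
Step-by-step check:
  P1 waits on nothing -> runs at once and releases m1 and m12
  P2 waits on nothing -> runs at once and releases m10 and m11
  P4 waits on m12 — all released -> runs and releases m16
  P6 waits on m16 — all released -> runs and releases m5 and m2
  P7 waits on m11 — all released -> runs and releases m18 and m15
  P9 waits on m2 — all released -> runs and releases m4
  P3 waits on m4 and m18 — all released -> runs and releases m8
  P5 waits on m18 — all released -> runs and releases m3
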